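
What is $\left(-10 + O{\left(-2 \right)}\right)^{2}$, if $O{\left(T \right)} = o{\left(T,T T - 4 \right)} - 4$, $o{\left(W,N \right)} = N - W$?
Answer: $144$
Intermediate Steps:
$O{\left(T \right)} = -8 + T^{2} - T$ ($O{\left(T \right)} = \left(\left(T T - 4\right) - T\right) - 4 = \left(\left(T^{2} - 4\right) - T\right) - 4 = \left(\left(-4 + T^{2}\right) - T\right) - 4 = \left(-4 + T^{2} - T\right) - 4 = -8 + T^{2} - T$)
$\left(-10 + O{\left(-2 \right)}\right)^{2} = \left(-10 - \left(6 - 4\right)\right)^{2} = \left(-10 + \left(-8 + 4 + 2\right)\right)^{2} = \left(-10 - 2\right)^{2} = \left(-12\right)^{2} = 144$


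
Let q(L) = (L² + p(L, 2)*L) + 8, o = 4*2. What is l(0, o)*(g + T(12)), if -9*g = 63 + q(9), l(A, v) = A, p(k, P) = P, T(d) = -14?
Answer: 0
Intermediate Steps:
o = 8
q(L) = 8 + L² + 2*L (q(L) = (L² + 2*L) + 8 = 8 + L² + 2*L)
g = -170/9 (g = -(63 + (8 + 9² + 2*9))/9 = -(63 + (8 + 81 + 18))/9 = -(63 + 107)/9 = -⅑*170 = -170/9 ≈ -18.889)
l(0, o)*(g + T(12)) = 0*(-170/9 - 14) = 0*(-296/9) = 0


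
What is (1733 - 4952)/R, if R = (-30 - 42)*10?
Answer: 1073/240 ≈ 4.4708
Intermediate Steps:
R = -720 (R = -72*10 = -720)
(1733 - 4952)/R = (1733 - 4952)/(-720) = -3219*(-1/720) = 1073/240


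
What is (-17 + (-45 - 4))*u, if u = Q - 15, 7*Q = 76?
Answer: 1914/7 ≈ 273.43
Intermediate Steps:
Q = 76/7 (Q = (1/7)*76 = 76/7 ≈ 10.857)
u = -29/7 (u = 76/7 - 15 = -29/7 ≈ -4.1429)
(-17 + (-45 - 4))*u = (-17 + (-45 - 4))*(-29/7) = (-17 - 49)*(-29/7) = -66*(-29/7) = 1914/7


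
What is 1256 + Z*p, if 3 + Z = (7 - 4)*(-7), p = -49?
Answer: 2432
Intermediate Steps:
Z = -24 (Z = -3 + (7 - 4)*(-7) = -3 + 3*(-7) = -3 - 21 = -24)
1256 + Z*p = 1256 - 24*(-49) = 1256 + 1176 = 2432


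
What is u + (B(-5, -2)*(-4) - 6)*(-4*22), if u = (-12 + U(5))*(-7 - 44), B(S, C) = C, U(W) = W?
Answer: 181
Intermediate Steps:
u = 357 (u = (-12 + 5)*(-7 - 44) = -7*(-51) = 357)
u + (B(-5, -2)*(-4) - 6)*(-4*22) = 357 + (-2*(-4) - 6)*(-4*22) = 357 + (8 - 6)*(-88) = 357 + 2*(-88) = 357 - 176 = 181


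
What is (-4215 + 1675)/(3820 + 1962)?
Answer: -1270/2891 ≈ -0.43929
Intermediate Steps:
(-4215 + 1675)/(3820 + 1962) = -2540/5782 = -2540*1/5782 = -1270/2891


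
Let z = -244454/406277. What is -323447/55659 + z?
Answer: -7632375895/1190156397 ≈ -6.4129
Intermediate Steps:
z = -12866/21383 (z = -244454*1/406277 = -12866/21383 ≈ -0.60169)
-323447/55659 + z = -323447/55659 - 12866/21383 = -7632375895/1190156397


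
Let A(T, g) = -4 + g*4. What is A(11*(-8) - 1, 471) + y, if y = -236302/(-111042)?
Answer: 104497631/55521 ≈ 1882.1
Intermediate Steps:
A(T, g) = -4 + 4*g
y = 118151/55521 (y = -236302*(-1/111042) = 118151/55521 ≈ 2.1280)
A(11*(-8) - 1, 471) + y = (-4 + 4*471) + 118151/55521 = (-4 + 1884) + 118151/55521 = 1880 + 118151/55521 = 104497631/55521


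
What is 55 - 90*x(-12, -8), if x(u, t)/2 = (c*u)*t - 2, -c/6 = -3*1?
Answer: -310625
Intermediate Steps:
c = 18 (c = -(-18) = -6*(-3) = 18)
x(u, t) = -4 + 36*t*u (x(u, t) = 2*((18*u)*t - 2) = 2*(18*t*u - 2) = 2*(-2 + 18*t*u) = -4 + 36*t*u)
55 - 90*x(-12, -8) = 55 - 90*(-4 + 36*(-8)*(-12)) = 55 - 90*(-4 + 3456) = 55 - 90*3452 = 55 - 310680 = -310625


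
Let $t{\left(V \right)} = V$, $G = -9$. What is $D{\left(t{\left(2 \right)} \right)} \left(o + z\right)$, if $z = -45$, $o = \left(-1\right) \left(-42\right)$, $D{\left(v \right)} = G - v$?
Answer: $33$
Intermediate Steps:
$D{\left(v \right)} = -9 - v$
$o = 42$
$D{\left(t{\left(2 \right)} \right)} \left(o + z\right) = \left(-9 - 2\right) \left(42 - 45\right) = \left(-9 - 2\right) \left(-3\right) = \left(-11\right) \left(-3\right) = 33$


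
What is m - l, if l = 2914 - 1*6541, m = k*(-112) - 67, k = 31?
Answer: 88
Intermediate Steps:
m = -3539 (m = 31*(-112) - 67 = -3472 - 67 = -3539)
l = -3627 (l = 2914 - 6541 = -3627)
m - l = -3539 - 1*(-3627) = -3539 + 3627 = 88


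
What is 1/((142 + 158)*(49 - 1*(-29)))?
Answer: 1/23400 ≈ 4.2735e-5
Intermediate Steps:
1/((142 + 158)*(49 - 1*(-29))) = 1/(300*(49 + 29)) = 1/(300*78) = 1/23400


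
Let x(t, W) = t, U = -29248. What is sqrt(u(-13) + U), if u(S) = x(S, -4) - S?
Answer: 8*I*sqrt(457) ≈ 171.02*I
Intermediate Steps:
u(S) = 0 (u(S) = S - S = 0)
sqrt(u(-13) + U) = sqrt(0 - 29248) = sqrt(-29248) = 8*I*sqrt(457)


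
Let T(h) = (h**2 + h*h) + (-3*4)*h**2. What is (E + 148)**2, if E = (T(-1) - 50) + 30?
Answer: 13924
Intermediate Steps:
T(h) = -10*h**2 (T(h) = (h**2 + h**2) - 12*h**2 = 2*h**2 - 12*h**2 = -10*h**2)
E = -30 (E = (-10*(-1)**2 - 50) + 30 = (-10*1 - 50) + 30 = (-10 - 50) + 30 = -60 + 30 = -30)
(E + 148)**2 = (-30 + 148)**2 = 118**2 = 13924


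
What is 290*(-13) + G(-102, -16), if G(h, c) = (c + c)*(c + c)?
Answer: -2746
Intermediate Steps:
G(h, c) = 4*c**2 (G(h, c) = (2*c)*(2*c) = 4*c**2)
290*(-13) + G(-102, -16) = 290*(-13) + 4*(-16)**2 = -3770 + 4*256 = -3770 + 1024 = -2746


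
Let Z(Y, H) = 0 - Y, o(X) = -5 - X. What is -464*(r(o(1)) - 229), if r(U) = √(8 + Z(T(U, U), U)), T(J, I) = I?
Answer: 106256 - 464*√14 ≈ 1.0452e+5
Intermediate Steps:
Z(Y, H) = -Y
r(U) = √(8 - U)
-464*(r(o(1)) - 229) = -464*(√(8 - (-5 - 1*1)) - 229) = -464*(√(8 - (-5 - 1)) - 229) = -464*(√(8 - 1*(-6)) - 229) = -464*(√(8 + 6) - 229) = -464*(√14 - 229) = -464*(-229 + √14) = 106256 - 464*√14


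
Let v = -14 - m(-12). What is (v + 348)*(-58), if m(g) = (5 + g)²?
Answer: -16530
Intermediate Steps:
v = -63 (v = -14 - (5 - 12)² = -14 - 1*(-7)² = -14 - 1*49 = -14 - 49 = -63)
(v + 348)*(-58) = (-63 + 348)*(-58) = 285*(-58) = -16530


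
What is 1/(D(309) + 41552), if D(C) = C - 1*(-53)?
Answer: 1/41914 ≈ 2.3858e-5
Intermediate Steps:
D(C) = 53 + C (D(C) = C + 53 = 53 + C)
1/(D(309) + 41552) = 1/((53 + 309) + 41552) = 1/(362 + 41552) = 1/41914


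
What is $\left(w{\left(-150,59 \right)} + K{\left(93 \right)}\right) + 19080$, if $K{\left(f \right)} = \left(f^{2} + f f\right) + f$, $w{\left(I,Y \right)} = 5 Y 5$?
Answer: $37946$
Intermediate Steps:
$w{\left(I,Y \right)} = 25 Y$
$K{\left(f \right)} = f + 2 f^{2}$ ($K{\left(f \right)} = \left(f^{2} + f^{2}\right) + f = 2 f^{2} + f = f + 2 f^{2}$)
$\left(w{\left(-150,59 \right)} + K{\left(93 \right)}\right) + 19080 = \left(25 \cdot 59 + 93 \left(1 + 2 \cdot 93\right)\right) + 19080 = \left(1475 + 93 \left(1 + 186\right)\right) + 19080 = \left(1475 + 93 \cdot 187\right) + 19080 = \left(1475 + 17391\right) + 19080 = 18866 + 19080 = 37946$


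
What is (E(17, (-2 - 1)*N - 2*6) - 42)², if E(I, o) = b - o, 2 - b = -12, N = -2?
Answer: 484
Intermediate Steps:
b = 14 (b = 2 - 1*(-12) = 2 + 12 = 14)
E(I, o) = 14 - o
(E(17, (-2 - 1)*N - 2*6) - 42)² = ((14 - ((-2 - 1)*(-2) - 2*6)) - 42)² = ((14 - (-3*(-2) - 12)) - 42)² = ((14 - (6 - 12)) - 42)² = ((14 - 1*(-6)) - 42)² = ((14 + 6) - 42)² = (20 - 42)² = (-22)² = 484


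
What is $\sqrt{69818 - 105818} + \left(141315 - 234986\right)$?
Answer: $-93671 + 60 i \sqrt{10} \approx -93671.0 + 189.74 i$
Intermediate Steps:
$\sqrt{69818 - 105818} + \left(141315 - 234986\right) = \sqrt{-36000} + \left(141315 - 234986\right) = 60 i \sqrt{10} - 93671 = -93671 + 60 i \sqrt{10}$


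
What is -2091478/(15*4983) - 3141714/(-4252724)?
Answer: -4329825636571/158934927690 ≈ -27.243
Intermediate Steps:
-2091478/(15*4983) - 3141714/(-4252724) = -2091478/74745 - 3141714*(-1/4252724) = -2091478*1/74745 + 1570857/2126362 = -2091478/74745 + 1570857/2126362 = -4329825636571/158934927690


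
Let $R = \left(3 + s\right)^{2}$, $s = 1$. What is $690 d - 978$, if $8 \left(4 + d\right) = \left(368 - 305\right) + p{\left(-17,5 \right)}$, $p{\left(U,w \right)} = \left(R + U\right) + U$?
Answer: $\frac{573}{4} \approx 143.25$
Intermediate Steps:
$R = 16$ ($R = \left(3 + 1\right)^{2} = 4^{2} = 16$)
$p{\left(U,w \right)} = 16 + 2 U$ ($p{\left(U,w \right)} = \left(16 + U\right) + U = 16 + 2 U$)
$d = \frac{13}{8}$ ($d = -4 + \frac{\left(368 - 305\right) + \left(16 + 2 \left(-17\right)\right)}{8} = -4 + \frac{63 + \left(16 - 34\right)}{8} = -4 + \frac{63 - 18}{8} = -4 + \frac{1}{8} \cdot 45 = -4 + \frac{45}{8} = \frac{13}{8} \approx 1.625$)
$690 d - 978 = 690 \cdot \frac{13}{8} - 978 = \frac{4485}{4} - 978 = \frac{573}{4}$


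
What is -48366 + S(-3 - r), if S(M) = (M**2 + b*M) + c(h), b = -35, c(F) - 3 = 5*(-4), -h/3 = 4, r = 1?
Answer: -48227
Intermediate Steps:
h = -12 (h = -3*4 = -12)
c(F) = -17 (c(F) = 3 + 5*(-4) = 3 - 20 = -17)
S(M) = -17 + M**2 - 35*M (S(M) = (M**2 - 35*M) - 17 = -17 + M**2 - 35*M)
-48366 + S(-3 - r) = -48366 + (-17 + (-3 - 1*1)**2 - 35*(-3 - 1*1)) = -48366 + (-17 + (-3 - 1)**2 - 35*(-3 - 1)) = -48366 + (-17 + (-4)**2 - 35*(-4)) = -48366 + (-17 + 16 + 140) = -48366 + 139 = -48227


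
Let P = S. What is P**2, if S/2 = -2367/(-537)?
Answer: 2490084/32041 ≈ 77.716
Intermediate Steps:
S = 1578/179 (S = 2*(-2367/(-537)) = 2*(-2367*(-1/537)) = 2*(789/179) = 1578/179 ≈ 8.8156)
P = 1578/179 ≈ 8.8156
P**2 = (1578/179)**2 = 2490084/32041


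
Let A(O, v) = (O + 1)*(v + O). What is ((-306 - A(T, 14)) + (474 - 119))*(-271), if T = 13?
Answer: 89159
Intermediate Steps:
A(O, v) = (1 + O)*(O + v)
((-306 - A(T, 14)) + (474 - 119))*(-271) = ((-306 - (13 + 14 + 13² + 13*14)) + (474 - 119))*(-271) = ((-306 - (13 + 14 + 169 + 182)) + 355)*(-271) = ((-306 - 1*378) + 355)*(-271) = ((-306 - 378) + 355)*(-271) = (-684 + 355)*(-271) = -329*(-271) = 89159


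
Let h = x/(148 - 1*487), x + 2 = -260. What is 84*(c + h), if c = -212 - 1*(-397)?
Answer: 1763356/113 ≈ 15605.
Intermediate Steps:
x = -262 (x = -2 - 260 = -262)
c = 185 (c = -212 + 397 = 185)
h = 262/339 (h = -262/(148 - 1*487) = -262/(148 - 487) = -262/(-339) = -262*(-1/339) = 262/339 ≈ 0.77286)
84*(c + h) = 84*(185 + 262/339) = 84*(62977/339) = 1763356/113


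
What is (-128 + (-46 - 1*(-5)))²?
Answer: 28561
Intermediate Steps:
(-128 + (-46 - 1*(-5)))² = (-128 + (-46 + 5))² = (-128 - 41)² = (-169)² = 28561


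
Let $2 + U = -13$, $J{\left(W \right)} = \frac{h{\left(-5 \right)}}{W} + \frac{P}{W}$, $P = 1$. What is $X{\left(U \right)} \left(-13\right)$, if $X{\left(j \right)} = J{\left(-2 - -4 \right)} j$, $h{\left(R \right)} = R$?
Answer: $-390$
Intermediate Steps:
$J{\left(W \right)} = - \frac{4}{W}$ ($J{\left(W \right)} = - \frac{5}{W} + 1 \frac{1}{W} = - \frac{5}{W} + \frac{1}{W} = - \frac{4}{W}$)
$U = -15$ ($U = -2 - 13 = -15$)
$X{\left(j \right)} = - 2 j$ ($X{\left(j \right)} = - \frac{4}{-2 - -4} j = - \frac{4}{-2 + 4} j = - \frac{4}{2} j = \left(-4\right) \frac{1}{2} j = - 2 j$)
$X{\left(U \right)} \left(-13\right) = \left(-2\right) \left(-15\right) \left(-13\right) = 30 \left(-13\right) = -390$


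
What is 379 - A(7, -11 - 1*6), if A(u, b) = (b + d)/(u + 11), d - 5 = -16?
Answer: 3425/9 ≈ 380.56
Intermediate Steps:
d = -11 (d = 5 - 16 = -11)
A(u, b) = (-11 + b)/(11 + u) (A(u, b) = (b - 11)/(u + 11) = (-11 + b)/(11 + u))
379 - A(7, -11 - 1*6) = 379 - (-11 + (-11 - 1*6))/(11 + 7) = 379 - (-11 + (-11 - 6))/18 = 379 - (-11 - 17)/18 = 379 - (-28)/18 = 379 - 1*(-14/9) = 379 + 14/9 = 3425/9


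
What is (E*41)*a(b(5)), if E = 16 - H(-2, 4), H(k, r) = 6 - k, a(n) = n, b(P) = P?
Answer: 1640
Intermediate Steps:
E = 8 (E = 16 - (6 - 1*(-2)) = 16 - (6 + 2) = 16 - 1*8 = 16 - 8 = 8)
(E*41)*a(b(5)) = (8*41)*5 = 328*5 = 1640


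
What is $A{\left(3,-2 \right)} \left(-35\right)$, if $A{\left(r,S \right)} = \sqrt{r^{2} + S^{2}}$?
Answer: $- 35 \sqrt{13} \approx -126.19$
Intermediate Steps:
$A{\left(r,S \right)} = \sqrt{S^{2} + r^{2}}$
$A{\left(3,-2 \right)} \left(-35\right) = \sqrt{\left(-2\right)^{2} + 3^{2}} \left(-35\right) = \sqrt{4 + 9} \left(-35\right) = \sqrt{13} \left(-35\right) = - 35 \sqrt{13}$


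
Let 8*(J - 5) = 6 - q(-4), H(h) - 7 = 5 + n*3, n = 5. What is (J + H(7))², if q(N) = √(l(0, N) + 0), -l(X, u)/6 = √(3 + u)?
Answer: (262 + √6*(-I)^(5/2))²/64 ≈ 1058.4 + 14.087*I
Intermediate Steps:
l(X, u) = -6*√(3 + u)
q(N) = √6*√(-√(3 + N)) (q(N) = √(-6*√(3 + N) + 0) = √(-6*√(3 + N)) = √6*√(-√(3 + N)))
H(h) = 27 (H(h) = 7 + (5 + 5*3) = 7 + (5 + 15) = 7 + 20 = 27)
J = 23/4 - √6*√(-I)/8 (J = 5 + (6 - √6*√(-√(3 - 4)))/8 = 5 + (6 - √6*√(-√(-1)))/8 = 5 + (6 - √6*√(-I))/8 = 5 + (¾ - √6*√(-I)/8) = 23/4 - √6*√(-I)/8 ≈ 5.5335 + 0.21651*I)
(J + H(7))² = ((23/4 + √6*(-I)^(5/2)/8) + 27)² = (131/4 + √6*(-I)^(5/2)/8)²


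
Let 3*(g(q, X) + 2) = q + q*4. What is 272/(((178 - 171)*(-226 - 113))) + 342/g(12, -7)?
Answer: 44815/2373 ≈ 18.885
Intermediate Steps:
g(q, X) = -2 + 5*q/3 (g(q, X) = -2 + (q + q*4)/3 = -2 + (q + 4*q)/3 = -2 + (5*q)/3 = -2 + 5*q/3)
272/(((178 - 171)*(-226 - 113))) + 342/g(12, -7) = 272/(((178 - 171)*(-226 - 113))) + 342/(-2 + (5/3)*12) = 272/((7*(-339))) + 342/(-2 + 20) = 272/(-2373) + 342/18 = 272*(-1/2373) + 342*(1/18) = -272/2373 + 19 = 44815/2373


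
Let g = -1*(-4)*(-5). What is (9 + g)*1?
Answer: -11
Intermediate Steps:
g = -20 (g = 4*(-5) = -20)
(9 + g)*1 = (9 - 20)*1 = -11*1 = -11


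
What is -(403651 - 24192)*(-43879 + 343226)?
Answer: -113589913273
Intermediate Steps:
-(403651 - 24192)*(-43879 + 343226) = -379459*299347 = -1*113589913273 = -113589913273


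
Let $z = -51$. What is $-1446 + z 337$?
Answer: $-18633$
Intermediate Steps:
$-1446 + z 337 = -1446 - 17187 = -18633$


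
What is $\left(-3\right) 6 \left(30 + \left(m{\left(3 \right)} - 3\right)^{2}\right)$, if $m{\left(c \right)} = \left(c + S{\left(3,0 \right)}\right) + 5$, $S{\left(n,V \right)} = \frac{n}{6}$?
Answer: $- \frac{2169}{2} \approx -1084.5$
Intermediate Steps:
$S{\left(n,V \right)} = \frac{n}{6}$ ($S{\left(n,V \right)} = n \frac{1}{6} = \frac{n}{6}$)
$m{\left(c \right)} = \frac{11}{2} + c$ ($m{\left(c \right)} = \left(c + \frac{1}{6} \cdot 3\right) + 5 = \left(c + \frac{1}{2}\right) + 5 = \left(\frac{1}{2} + c\right) + 5 = \frac{11}{2} + c$)
$\left(-3\right) 6 \left(30 + \left(m{\left(3 \right)} - 3\right)^{2}\right) = \left(-3\right) 6 \left(30 + \left(\left(\frac{11}{2} + 3\right) - 3\right)^{2}\right) = - 18 \left(30 + \left(\frac{17}{2} - 3\right)^{2}\right) = - 18 \left(30 + \left(\frac{11}{2}\right)^{2}\right) = - 18 \left(30 + \frac{121}{4}\right) = \left(-18\right) \frac{241}{4} = - \frac{2169}{2}$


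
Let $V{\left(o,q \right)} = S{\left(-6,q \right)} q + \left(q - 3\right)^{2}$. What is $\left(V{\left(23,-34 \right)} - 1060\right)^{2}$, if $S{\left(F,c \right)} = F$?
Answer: $263169$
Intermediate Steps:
$V{\left(o,q \right)} = \left(-3 + q\right)^{2} - 6 q$ ($V{\left(o,q \right)} = - 6 q + \left(q - 3\right)^{2} = - 6 q + \left(-3 + q\right)^{2} = \left(-3 + q\right)^{2} - 6 q$)
$\left(V{\left(23,-34 \right)} - 1060\right)^{2} = \left(\left(\left(-3 - 34\right)^{2} - -204\right) - 1060\right)^{2} = \left(\left(\left(-37\right)^{2} + 204\right) - 1060\right)^{2} = \left(\left(1369 + 204\right) - 1060\right)^{2} = \left(1573 - 1060\right)^{2} = 513^{2} = 263169$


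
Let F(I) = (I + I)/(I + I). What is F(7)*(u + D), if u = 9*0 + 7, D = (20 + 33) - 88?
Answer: -28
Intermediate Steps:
F(I) = 1 (F(I) = (2*I)/((2*I)) = (2*I)*(1/(2*I)) = 1)
D = -35 (D = 53 - 88 = -35)
u = 7 (u = 0 + 7 = 7)
F(7)*(u + D) = 1*(7 - 35) = 1*(-28) = -28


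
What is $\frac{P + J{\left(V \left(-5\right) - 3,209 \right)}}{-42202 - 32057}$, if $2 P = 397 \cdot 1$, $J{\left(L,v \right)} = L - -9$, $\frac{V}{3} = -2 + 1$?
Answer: $- \frac{439}{148518} \approx -0.0029559$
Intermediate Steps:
$V = -3$ ($V = 3 \left(-2 + 1\right) = 3 \left(-1\right) = -3$)
$J{\left(L,v \right)} = 9 + L$ ($J{\left(L,v \right)} = L + 9 = 9 + L$)
$P = \frac{397}{2}$ ($P = \frac{397 \cdot 1}{2} = \frac{1}{2} \cdot 397 = \frac{397}{2} \approx 198.5$)
$\frac{P + J{\left(V \left(-5\right) - 3,209 \right)}}{-42202 - 32057} = \frac{\frac{397}{2} + \left(9 - -12\right)}{-42202 - 32057} = \frac{\frac{397}{2} + \left(9 + \left(15 - 3\right)\right)}{-74259} = \left(\frac{397}{2} + \left(9 + 12\right)\right) \left(- \frac{1}{74259}\right) = \left(\frac{397}{2} + 21\right) \left(- \frac{1}{74259}\right) = \frac{439}{2} \left(- \frac{1}{74259}\right) = - \frac{439}{148518}$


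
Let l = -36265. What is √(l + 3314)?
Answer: I*√32951 ≈ 181.52*I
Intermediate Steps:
√(l + 3314) = √(-36265 + 3314) = √(-32951) = I*√32951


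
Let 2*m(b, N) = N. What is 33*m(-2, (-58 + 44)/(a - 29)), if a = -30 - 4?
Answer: 11/3 ≈ 3.6667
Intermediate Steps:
a = -34
m(b, N) = N/2
33*m(-2, (-58 + 44)/(a - 29)) = 33*(((-58 + 44)/(-34 - 29))/2) = 33*((-14/(-63))/2) = 33*((-14*(-1/63))/2) = 33*((1/2)*(2/9)) = 33*(1/9) = 11/3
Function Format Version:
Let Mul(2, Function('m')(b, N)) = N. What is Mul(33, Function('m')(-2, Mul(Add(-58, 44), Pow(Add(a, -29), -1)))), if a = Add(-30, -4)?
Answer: Rational(11, 3) ≈ 3.6667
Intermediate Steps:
a = -34
Function('m')(b, N) = Mul(Rational(1, 2), N)
Mul(33, Function('m')(-2, Mul(Add(-58, 44), Pow(Add(a, -29), -1)))) = Mul(33, Mul(Rational(1, 2), Mul(Add(-58, 44), Pow(Add(-34, -29), -1)))) = Mul(33, Mul(Rational(1, 2), Mul(-14, Pow(-63, -1)))) = Mul(33, Mul(Rational(1, 2), Mul(-14, Rational(-1, 63)))) = Mul(33, Mul(Rational(1, 2), Rational(2, 9))) = Mul(33, Rational(1, 9)) = Rational(11, 3)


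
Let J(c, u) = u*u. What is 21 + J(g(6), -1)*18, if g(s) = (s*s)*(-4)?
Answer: 39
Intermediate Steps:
g(s) = -4*s**2 (g(s) = s**2*(-4) = -4*s**2)
J(c, u) = u**2
21 + J(g(6), -1)*18 = 21 + (-1)**2*18 = 21 + 1*18 = 21 + 18 = 39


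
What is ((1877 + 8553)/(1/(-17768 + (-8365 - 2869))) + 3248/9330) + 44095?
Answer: -1410914157101/4665 ≈ -3.0245e+8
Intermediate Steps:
((1877 + 8553)/(1/(-17768 + (-8365 - 2869))) + 3248/9330) + 44095 = (10430/(1/(-17768 - 11234)) + 3248*(1/9330)) + 44095 = (10430/(1/(-29002)) + 1624/4665) + 44095 = (10430/(-1/29002) + 1624/4665) + 44095 = (10430*(-29002) + 1624/4665) + 44095 = (-302490860 + 1624/4665) + 44095 = -1411119860276/4665 + 44095 = -1410914157101/4665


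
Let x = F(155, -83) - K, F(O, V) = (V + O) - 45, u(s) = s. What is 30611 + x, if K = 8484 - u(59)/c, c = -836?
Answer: 18520685/836 ≈ 22154.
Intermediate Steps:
F(O, V) = -45 + O + V (F(O, V) = (O + V) - 45 = -45 + O + V)
K = 7092683/836 (K = 8484 - 59/(-836) = 8484 - 59*(-1)/836 = 8484 - 1*(-59/836) = 8484 + 59/836 = 7092683/836 ≈ 8484.1)
x = -7070111/836 (x = (-45 + 155 - 83) - 1*7092683/836 = 27 - 7092683/836 = -7070111/836 ≈ -8457.1)
30611 + x = 30611 - 7070111/836 = 18520685/836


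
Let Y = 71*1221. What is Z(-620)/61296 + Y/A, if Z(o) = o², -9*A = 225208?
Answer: 2421603211/862771848 ≈ 2.8068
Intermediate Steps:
Y = 86691
A = -225208/9 (A = -⅑*225208 = -225208/9 ≈ -25023.)
Z(-620)/61296 + Y/A = (-620)²/61296 + 86691/(-225208/9) = 384400*(1/61296) + 86691*(-9/225208) = 24025/3831 - 780219/225208 = 2421603211/862771848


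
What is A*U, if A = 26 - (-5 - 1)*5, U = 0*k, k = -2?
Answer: 0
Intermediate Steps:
U = 0 (U = 0*(-2) = 0)
A = 56 (A = 26 - (-6)*5 = 26 - 1*(-30) = 26 + 30 = 56)
A*U = 56*0 = 0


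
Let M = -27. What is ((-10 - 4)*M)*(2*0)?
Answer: 0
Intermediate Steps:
((-10 - 4)*M)*(2*0) = ((-10 - 4)*(-27))*(2*0) = -14*(-27)*0 = 378*0 = 0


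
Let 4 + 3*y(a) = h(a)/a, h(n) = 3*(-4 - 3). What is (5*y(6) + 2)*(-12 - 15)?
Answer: 567/2 ≈ 283.50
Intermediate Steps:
h(n) = -21 (h(n) = 3*(-7) = -21)
y(a) = -4/3 - 7/a (y(a) = -4/3 + (-21/a)/3 = -4/3 - 7/a)
(5*y(6) + 2)*(-12 - 15) = (5*(-4/3 - 7/6) + 2)*(-12 - 15) = (5*(-4/3 - 7*1/6) + 2)*(-27) = (5*(-4/3 - 7/6) + 2)*(-27) = (5*(-5/2) + 2)*(-27) = (-25/2 + 2)*(-27) = -21/2*(-27) = 567/2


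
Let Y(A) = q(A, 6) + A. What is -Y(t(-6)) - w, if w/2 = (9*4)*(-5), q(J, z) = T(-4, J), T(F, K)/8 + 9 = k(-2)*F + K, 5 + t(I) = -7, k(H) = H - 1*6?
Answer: 284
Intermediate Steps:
k(H) = -6 + H (k(H) = H - 6 = -6 + H)
t(I) = -12 (t(I) = -5 - 7 = -12)
T(F, K) = -72 - 64*F + 8*K (T(F, K) = -72 + 8*((-6 - 2)*F + K) = -72 + 8*(-8*F + K) = -72 + 8*(K - 8*F) = -72 + (-64*F + 8*K) = -72 - 64*F + 8*K)
q(J, z) = 184 + 8*J (q(J, z) = -72 - 64*(-4) + 8*J = -72 + 256 + 8*J = 184 + 8*J)
w = -360 (w = 2*((9*4)*(-5)) = 2*(36*(-5)) = 2*(-180) = -360)
Y(A) = 184 + 9*A (Y(A) = (184 + 8*A) + A = 184 + 9*A)
-Y(t(-6)) - w = -(184 + 9*(-12)) - 1*(-360) = -(184 - 108) + 360 = -1*76 + 360 = -76 + 360 = 284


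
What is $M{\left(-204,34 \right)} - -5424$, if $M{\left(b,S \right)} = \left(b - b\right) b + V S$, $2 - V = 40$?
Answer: $4132$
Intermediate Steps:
$V = -38$ ($V = 2 - 40 = -38$)
$M{\left(b,S \right)} = - 38 S$ ($M{\left(b,S \right)} = \left(b - b\right) b - 38 S = 0 b - 38 S = 0 - 38 S = - 38 S$)
$M{\left(-204,34 \right)} - -5424 = \left(-38\right) 34 - -5424 = -1292 + 5424 = 4132$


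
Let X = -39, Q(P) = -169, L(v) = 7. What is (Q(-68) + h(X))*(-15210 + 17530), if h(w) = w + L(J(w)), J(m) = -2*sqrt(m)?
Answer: -466320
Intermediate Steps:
h(w) = 7 + w (h(w) = w + 7 = 7 + w)
(Q(-68) + h(X))*(-15210 + 17530) = (-169 + (7 - 39))*(-15210 + 17530) = (-169 - 32)*2320 = -201*2320 = -466320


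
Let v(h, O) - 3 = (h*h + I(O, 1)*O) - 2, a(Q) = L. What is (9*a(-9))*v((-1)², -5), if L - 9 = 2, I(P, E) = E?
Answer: -297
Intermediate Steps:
L = 11 (L = 9 + 2 = 11)
a(Q) = 11
v(h, O) = 1 + O + h² (v(h, O) = 3 + ((h*h + 1*O) - 2) = 3 + ((h² + O) - 2) = 3 + ((O + h²) - 2) = 3 + (-2 + O + h²) = 1 + O + h²)
(9*a(-9))*v((-1)², -5) = (9*11)*(1 - 5 + ((-1)²)²) = 99*(1 - 5 + 1²) = 99*(1 - 5 + 1) = 99*(-3) = -297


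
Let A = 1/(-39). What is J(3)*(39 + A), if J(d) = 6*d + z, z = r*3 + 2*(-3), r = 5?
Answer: 13680/13 ≈ 1052.3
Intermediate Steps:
A = -1/39 ≈ -0.025641
z = 9 (z = 5*3 + 2*(-3) = 15 - 6 = 9)
J(d) = 9 + 6*d (J(d) = 6*d + 9 = 9 + 6*d)
J(3)*(39 + A) = (9 + 6*3)*(39 - 1/39) = (9 + 18)*(1520/39) = 27*(1520/39) = 13680/13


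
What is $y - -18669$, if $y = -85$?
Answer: $18584$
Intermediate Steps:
$y - -18669 = -85 - -18669 = -85 + 18669 = 18584$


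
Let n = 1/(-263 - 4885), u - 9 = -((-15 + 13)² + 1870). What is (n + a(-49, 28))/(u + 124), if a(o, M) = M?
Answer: -144143/8962668 ≈ -0.016083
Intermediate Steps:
u = -1865 (u = 9 - ((-15 + 13)² + 1870) = 9 - ((-2)² + 1870) = 9 - (4 + 1870) = 9 - 1*1874 = 9 - 1874 = -1865)
n = -1/5148 (n = 1/(-5148) = -1/5148 ≈ -0.00019425)
(n + a(-49, 28))/(u + 124) = (-1/5148 + 28)/(-1865 + 124) = (144143/5148)/(-1741) = (144143/5148)*(-1/1741) = -144143/8962668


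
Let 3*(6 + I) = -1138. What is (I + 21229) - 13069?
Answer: 23324/3 ≈ 7774.7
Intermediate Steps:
I = -1156/3 (I = -6 + (⅓)*(-1138) = -6 - 1138/3 = -1156/3 ≈ -385.33)
(I + 21229) - 13069 = (-1156/3 + 21229) - 13069 = 62531/3 - 13069 = 23324/3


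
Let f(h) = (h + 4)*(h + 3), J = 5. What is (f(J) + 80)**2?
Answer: 23104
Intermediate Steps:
f(h) = (3 + h)*(4 + h) (f(h) = (4 + h)*(3 + h) = (3 + h)*(4 + h))
(f(J) + 80)**2 = ((12 + 5**2 + 7*5) + 80)**2 = ((12 + 25 + 35) + 80)**2 = (72 + 80)**2 = 152**2 = 23104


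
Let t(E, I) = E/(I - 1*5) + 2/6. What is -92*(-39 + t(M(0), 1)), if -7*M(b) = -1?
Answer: 74773/21 ≈ 3560.6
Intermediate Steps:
M(b) = 1/7 (M(b) = -1/7*(-1) = 1/7)
t(E, I) = 1/3 + E/(-5 + I) (t(E, I) = E/(I - 5) + 2*(1/6) = E/(-5 + I) + 1/3 = 1/3 + E/(-5 + I))
-92*(-39 + t(M(0), 1)) = -92*(-39 + (-5 + 1 + 3*(1/7))/(3*(-5 + 1))) = -92*(-39 + (1/3)*(-5 + 1 + 3/7)/(-4)) = -92*(-39 + (1/3)*(-1/4)*(-25/7)) = -92*(-39 + 25/84) = -92*(-3251/84) = 74773/21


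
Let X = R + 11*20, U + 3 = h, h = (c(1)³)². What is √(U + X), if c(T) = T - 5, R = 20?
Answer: √4333 ≈ 65.826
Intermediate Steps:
c(T) = -5 + T
h = 4096 (h = ((-5 + 1)³)² = ((-4)³)² = (-64)² = 4096)
U = 4093 (U = -3 + 4096 = 4093)
X = 240 (X = 20 + 11*20 = 20 + 220 = 240)
√(U + X) = √(4093 + 240) = √4333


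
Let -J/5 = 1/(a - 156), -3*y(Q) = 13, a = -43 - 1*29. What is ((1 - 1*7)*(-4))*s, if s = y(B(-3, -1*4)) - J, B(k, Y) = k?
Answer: -1986/19 ≈ -104.53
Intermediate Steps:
a = -72 (a = -43 - 29 = -72)
y(Q) = -13/3 (y(Q) = -⅓*13 = -13/3)
J = 5/228 (J = -5/(-72 - 156) = -5/(-228) = -5*(-1/228) = 5/228 ≈ 0.021930)
s = -331/76 (s = -13/3 - 1*5/228 = -13/3 - 5/228 = -331/76 ≈ -4.3553)
((1 - 1*7)*(-4))*s = ((1 - 1*7)*(-4))*(-331/76) = ((1 - 7)*(-4))*(-331/76) = -6*(-4)*(-331/76) = 24*(-331/76) = -1986/19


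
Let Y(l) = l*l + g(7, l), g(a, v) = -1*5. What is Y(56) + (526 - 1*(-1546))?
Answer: 5203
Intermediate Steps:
g(a, v) = -5
Y(l) = -5 + l**2 (Y(l) = l*l - 5 = l**2 - 5 = -5 + l**2)
Y(56) + (526 - 1*(-1546)) = (-5 + 56**2) + (526 - 1*(-1546)) = (-5 + 3136) + (526 + 1546) = 3131 + 2072 = 5203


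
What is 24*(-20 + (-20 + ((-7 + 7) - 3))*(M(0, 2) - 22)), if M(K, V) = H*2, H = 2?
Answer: 9456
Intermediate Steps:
M(K, V) = 4 (M(K, V) = 2*2 = 4)
24*(-20 + (-20 + ((-7 + 7) - 3))*(M(0, 2) - 22)) = 24*(-20 + (-20 + ((-7 + 7) - 3))*(4 - 22)) = 24*(-20 + (-20 + (0 - 3))*(-18)) = 24*(-20 + (-20 - 3)*(-18)) = 24*(-20 - 23*(-18)) = 24*(-20 + 414) = 24*394 = 9456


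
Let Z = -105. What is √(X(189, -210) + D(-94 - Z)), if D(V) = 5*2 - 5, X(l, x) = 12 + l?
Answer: √206 ≈ 14.353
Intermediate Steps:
D(V) = 5 (D(V) = 10 - 5 = 5)
√(X(189, -210) + D(-94 - Z)) = √((12 + 189) + 5) = √(201 + 5) = √206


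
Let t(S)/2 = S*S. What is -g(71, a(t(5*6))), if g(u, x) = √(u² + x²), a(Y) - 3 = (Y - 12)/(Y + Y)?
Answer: -√454790401/300 ≈ -71.086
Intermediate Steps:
t(S) = 2*S² (t(S) = 2*(S*S) = 2*S²)
a(Y) = 3 + (-12 + Y)/(2*Y) (a(Y) = 3 + (Y - 12)/(Y + Y) = 3 + (-12 + Y)/((2*Y)) = 3 + (-12 + Y)*(1/(2*Y)) = 3 + (-12 + Y)/(2*Y))
-g(71, a(t(5*6))) = -√(71² + (7/2 - 6/(2*(5*6)²))²) = -√(5041 + (7/2 - 6/(2*30²))²) = -√(5041 + (7/2 - 6/(2*900))²) = -√(5041 + (7/2 - 6/1800)²) = -√(5041 + (7/2 - 6*1/1800)²) = -√(5041 + (7/2 - 1/300)²) = -√(5041 + (1049/300)²) = -√(5041 + 1100401/90000) = -√(454790401/90000) = -√454790401/300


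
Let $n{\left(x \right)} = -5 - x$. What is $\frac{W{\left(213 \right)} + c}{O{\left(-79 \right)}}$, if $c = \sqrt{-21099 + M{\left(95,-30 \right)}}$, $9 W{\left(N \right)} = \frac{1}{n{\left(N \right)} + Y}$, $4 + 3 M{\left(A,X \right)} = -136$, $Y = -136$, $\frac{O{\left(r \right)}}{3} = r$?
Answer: $\frac{1}{755082} - \frac{i \sqrt{190311}}{711} \approx 1.3244 \cdot 10^{-6} - 0.61357 i$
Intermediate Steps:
$O{\left(r \right)} = 3 r$
$M{\left(A,X \right)} = - \frac{140}{3}$ ($M{\left(A,X \right)} = - \frac{4}{3} + \frac{1}{3} \left(-136\right) = - \frac{4}{3} - \frac{136}{3} = - \frac{140}{3}$)
$W{\left(N \right)} = \frac{1}{9 \left(-141 - N\right)}$ ($W{\left(N \right)} = \frac{1}{9 \left(\left(-5 - N\right) - 136\right)} = \frac{1}{9 \left(-141 - N\right)}$)
$c = \frac{i \sqrt{190311}}{3}$ ($c = \sqrt{-21099 - \frac{140}{3}} = \sqrt{- \frac{63437}{3}} = \frac{i \sqrt{190311}}{3} \approx 145.42 i$)
$\frac{W{\left(213 \right)} + c}{O{\left(-79 \right)}} = \frac{- \frac{1}{1269 + 9 \cdot 213} + \frac{i \sqrt{190311}}{3}}{3 \left(-79\right)} = \frac{- \frac{1}{1269 + 1917} + \frac{i \sqrt{190311}}{3}}{-237} = \left(- \frac{1}{3186} + \frac{i \sqrt{190311}}{3}\right) \left(- \frac{1}{237}\right) = \frac{1}{755082} - \frac{i \sqrt{190311}}{711}$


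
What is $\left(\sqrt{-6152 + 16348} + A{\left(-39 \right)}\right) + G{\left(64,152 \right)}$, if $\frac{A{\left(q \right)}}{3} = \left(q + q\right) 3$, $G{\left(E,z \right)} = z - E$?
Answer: $-614 + 2 \sqrt{2549} \approx -513.02$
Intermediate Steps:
$A{\left(q \right)} = 18 q$ ($A{\left(q \right)} = 3 \left(q + q\right) 3 = 3 \cdot 2 q 3 = 3 \cdot 6 q = 18 q$)
$\left(\sqrt{-6152 + 16348} + A{\left(-39 \right)}\right) + G{\left(64,152 \right)} = \left(\sqrt{-6152 + 16348} + 18 \left(-39\right)\right) + \left(152 - 64\right) = \left(\sqrt{10196} - 702\right) + \left(152 - 64\right) = \left(2 \sqrt{2549} - 702\right) + 88 = \left(-702 + 2 \sqrt{2549}\right) + 88 = -614 + 2 \sqrt{2549}$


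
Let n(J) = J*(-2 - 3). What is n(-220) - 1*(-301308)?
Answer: 302408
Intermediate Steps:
n(J) = -5*J (n(J) = J*(-5) = -5*J)
n(-220) - 1*(-301308) = -5*(-220) - 1*(-301308) = 1100 + 301308 = 302408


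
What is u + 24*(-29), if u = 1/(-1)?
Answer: -697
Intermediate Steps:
u = -1
u + 24*(-29) = -1 + 24*(-29) = -1 - 696 = -697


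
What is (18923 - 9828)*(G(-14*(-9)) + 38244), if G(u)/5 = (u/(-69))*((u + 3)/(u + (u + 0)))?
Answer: 15998186855/46 ≈ 3.4779e+8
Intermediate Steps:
G(u) = -5/46 - 5*u/138 (G(u) = 5*((u/(-69))*((u + 3)/(u + (u + 0)))) = 5*((u*(-1/69))*((3 + u)/(u + u))) = 5*((-u/69)*((3 + u)/((2*u)))) = 5*((-u/69)*((3 + u)*(1/(2*u)))) = 5*((-u/69)*((3 + u)/(2*u))) = 5*(-1/46 - u/138) = -5/46 - 5*u/138)
(18923 - 9828)*(G(-14*(-9)) + 38244) = (18923 - 9828)*((-5/46 - (-35)*(-9)/69) + 38244) = 9095*((-5/46 - 5/138*126) + 38244) = 9095*((-5/46 - 105/23) + 38244) = 9095*(-215/46 + 38244) = 9095*(1759009/46) = 15998186855/46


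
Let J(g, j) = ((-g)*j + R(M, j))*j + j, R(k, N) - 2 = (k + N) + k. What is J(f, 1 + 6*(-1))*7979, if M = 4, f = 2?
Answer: -638320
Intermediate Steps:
R(k, N) = 2 + N + 2*k (R(k, N) = 2 + ((k + N) + k) = 2 + ((N + k) + k) = 2 + (N + 2*k) = 2 + N + 2*k)
J(g, j) = j + j*(10 + j - g*j) (J(g, j) = ((-g)*j + (2 + j + 2*4))*j + j = (-g*j + (2 + j + 8))*j + j = (-g*j + (10 + j))*j + j = (10 + j - g*j)*j + j = j*(10 + j - g*j) + j = j + j*(10 + j - g*j))
J(f, 1 + 6*(-1))*7979 = ((1 + 6*(-1))*(11 + (1 + 6*(-1)) - 1*2*(1 + 6*(-1))))*7979 = ((1 - 6)*(11 + (1 - 6) - 1*2*(1 - 6)))*7979 = -5*(11 - 5 - 1*2*(-5))*7979 = -5*(11 - 5 + 10)*7979 = -5*16*7979 = -80*7979 = -638320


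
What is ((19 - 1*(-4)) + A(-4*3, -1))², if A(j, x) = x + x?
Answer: 441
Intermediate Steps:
A(j, x) = 2*x
((19 - 1*(-4)) + A(-4*3, -1))² = ((19 - 1*(-4)) + 2*(-1))² = ((19 + 4) - 2)² = (23 - 2)² = 21² = 441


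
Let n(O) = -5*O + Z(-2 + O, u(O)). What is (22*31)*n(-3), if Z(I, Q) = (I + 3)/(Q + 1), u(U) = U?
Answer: 10912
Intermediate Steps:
Z(I, Q) = (3 + I)/(1 + Q)
n(O) = 1 - 5*O (n(O) = -5*O + (3 + (-2 + O))/(1 + O) = -5*O + (1 + O)/(1 + O) = -5*O + 1 = 1 - 5*O)
(22*31)*n(-3) = (22*31)*(1 - 5*(-3)) = 682*(1 + 15) = 682*16 = 10912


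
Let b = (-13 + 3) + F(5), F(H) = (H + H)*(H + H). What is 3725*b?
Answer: 335250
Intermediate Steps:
F(H) = 4*H**2 (F(H) = (2*H)*(2*H) = 4*H**2)
b = 90 (b = (-13 + 3) + 4*5**2 = -10 + 4*25 = -10 + 100 = 90)
3725*b = 3725*90 = 335250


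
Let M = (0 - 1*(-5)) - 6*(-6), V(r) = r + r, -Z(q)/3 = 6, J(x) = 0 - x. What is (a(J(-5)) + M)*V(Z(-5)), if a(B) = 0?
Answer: -1476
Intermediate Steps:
J(x) = -x
Z(q) = -18 (Z(q) = -3*6 = -18)
V(r) = 2*r
M = 41 (M = (0 + 5) + 36 = 5 + 36 = 41)
(a(J(-5)) + M)*V(Z(-5)) = (0 + 41)*(2*(-18)) = 41*(-36) = -1476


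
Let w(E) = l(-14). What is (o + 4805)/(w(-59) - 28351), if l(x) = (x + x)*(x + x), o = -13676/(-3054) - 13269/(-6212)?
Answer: -45641643239/261492953508 ≈ -0.17454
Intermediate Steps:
o = 62739419/9485724 (o = -13676*(-1/3054) - 13269*(-1/6212) = 6838/1527 + 13269/6212 = 62739419/9485724 ≈ 6.6141)
l(x) = 4*x² (l(x) = (2*x)*(2*x) = 4*x²)
w(E) = 784 (w(E) = 4*(-14)² = 4*196 = 784)
(o + 4805)/(w(-59) - 28351) = (62739419/9485724 + 4805)/(784 - 28351) = (45641643239/9485724)/(-27567) = (45641643239/9485724)*(-1/27567) = -45641643239/261492953508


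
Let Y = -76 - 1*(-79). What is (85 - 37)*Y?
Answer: 144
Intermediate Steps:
Y = 3 (Y = -76 + 79 = 3)
(85 - 37)*Y = (85 - 37)*3 = 48*3 = 144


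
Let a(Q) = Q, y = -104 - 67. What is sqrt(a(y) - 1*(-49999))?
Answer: 2*sqrt(12457) ≈ 223.22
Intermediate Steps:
y = -171
sqrt(a(y) - 1*(-49999)) = sqrt(-171 - 1*(-49999)) = sqrt(-171 + 49999) = sqrt(49828) = 2*sqrt(12457)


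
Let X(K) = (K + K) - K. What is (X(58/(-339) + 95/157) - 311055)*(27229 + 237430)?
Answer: -4381497806296394/53223 ≈ -8.2323e+10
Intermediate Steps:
X(K) = K (X(K) = 2*K - K = K)
(X(58/(-339) + 95/157) - 311055)*(27229 + 237430) = ((58/(-339) + 95/157) - 311055)*(27229 + 237430) = ((58*(-1/339) + 95*(1/157)) - 311055)*264659 = ((-58/339 + 95/157) - 311055)*264659 = (23099/53223 - 311055)*264659 = -16555257166/53223*264659 = -4381497806296394/53223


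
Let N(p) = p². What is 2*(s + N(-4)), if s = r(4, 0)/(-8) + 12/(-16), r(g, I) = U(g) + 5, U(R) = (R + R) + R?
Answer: 105/4 ≈ 26.250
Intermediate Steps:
U(R) = 3*R (U(R) = 2*R + R = 3*R)
r(g, I) = 5 + 3*g (r(g, I) = 3*g + 5 = 5 + 3*g)
s = -23/8 (s = (5 + 3*4)/(-8) + 12/(-16) = (5 + 12)*(-⅛) + 12*(-1/16) = 17*(-⅛) - ¾ = -17/8 - ¾ = -23/8 ≈ -2.8750)
2*(s + N(-4)) = 2*(-23/8 + (-4)²) = 2*(-23/8 + 16) = 2*(105/8) = 105/4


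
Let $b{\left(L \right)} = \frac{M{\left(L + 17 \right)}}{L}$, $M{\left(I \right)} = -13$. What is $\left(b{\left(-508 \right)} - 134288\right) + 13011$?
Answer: $- \frac{61608703}{508} \approx -1.2128 \cdot 10^{5}$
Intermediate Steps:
$b{\left(L \right)} = - \frac{13}{L}$
$\left(b{\left(-508 \right)} - 134288\right) + 13011 = \left(- \frac{13}{-508} - 134288\right) + 13011 = \left(\left(-13\right) \left(- \frac{1}{508}\right) - 134288\right) + 13011 = \left(\frac{13}{508} - 134288\right) + 13011 = - \frac{68218291}{508} + 13011 = - \frac{61608703}{508}$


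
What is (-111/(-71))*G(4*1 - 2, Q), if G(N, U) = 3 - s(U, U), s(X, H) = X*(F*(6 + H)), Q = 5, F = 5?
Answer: -30192/71 ≈ -425.24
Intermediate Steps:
s(X, H) = X*(30 + 5*H) (s(X, H) = X*(5*(6 + H)) = X*(30 + 5*H))
G(N, U) = 3 - 5*U*(6 + U)
(-111/(-71))*G(4*1 - 2, Q) = (-111/(-71))*(3 - 5*5*(6 + 5)) = (-111*(-1/71))*(3 - 5*5*11) = 111*(3 - 275)/71 = (111/71)*(-272) = -30192/71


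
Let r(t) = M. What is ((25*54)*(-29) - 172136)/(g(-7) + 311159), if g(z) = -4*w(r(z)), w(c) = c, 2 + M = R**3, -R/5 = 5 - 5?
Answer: -211286/311167 ≈ -0.67901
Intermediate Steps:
R = 0 (R = -5*(5 - 5) = -5*0 = 0)
M = -2 (M = -2 + 0**3 = -2 + 0 = -2)
r(t) = -2
g(z) = 8 (g(z) = -4*(-2) = 8)
((25*54)*(-29) - 172136)/(g(-7) + 311159) = ((25*54)*(-29) - 172136)/(8 + 311159) = (1350*(-29) - 172136)/311167 = (-39150 - 172136)*(1/311167) = -211286*1/311167 = -211286/311167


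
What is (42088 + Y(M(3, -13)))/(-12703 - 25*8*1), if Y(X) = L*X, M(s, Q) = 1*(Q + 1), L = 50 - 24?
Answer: -41776/12903 ≈ -3.2377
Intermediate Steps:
L = 26
M(s, Q) = 1 + Q (M(s, Q) = 1*(1 + Q) = 1 + Q)
Y(X) = 26*X
(42088 + Y(M(3, -13)))/(-12703 - 25*8*1) = (42088 + 26*(1 - 13))/(-12703 - 25*8*1) = (42088 + 26*(-12))/(-12703 - 200*1) = (42088 - 312)/(-12703 - 200) = 41776/(-12903) = 41776*(-1/12903) = -41776/12903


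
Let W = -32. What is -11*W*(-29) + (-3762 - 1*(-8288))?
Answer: -5682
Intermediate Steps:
-11*W*(-29) + (-3762 - 1*(-8288)) = -11*(-32)*(-29) + (-3762 - 1*(-8288)) = 352*(-29) + (-3762 + 8288) = -10208 + 4526 = -5682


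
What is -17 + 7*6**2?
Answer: 235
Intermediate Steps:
-17 + 7*6**2 = -17 + 7*36 = -17 + 252 = 235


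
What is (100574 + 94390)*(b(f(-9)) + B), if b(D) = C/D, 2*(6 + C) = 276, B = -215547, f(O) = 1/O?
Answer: -42255522540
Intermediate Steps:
C = 132 (C = -6 + (1/2)*276 = -6 + 138 = 132)
b(D) = 132/D
(100574 + 94390)*(b(f(-9)) + B) = (100574 + 94390)*(132/(1/(-9)) - 215547) = 194964*(132/(-1/9) - 215547) = 194964*(132*(-9) - 215547) = 194964*(-1188 - 215547) = 194964*(-216735) = -42255522540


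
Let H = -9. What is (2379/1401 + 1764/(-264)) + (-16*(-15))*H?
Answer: -22243043/10274 ≈ -2165.0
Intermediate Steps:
(2379/1401 + 1764/(-264)) + (-16*(-15))*H = (2379/1401 + 1764/(-264)) - 16*(-15)*(-9) = (2379*(1/1401) + 1764*(-1/264)) + 240*(-9) = (793/467 - 147/22) - 2160 = -51203/10274 - 2160 = -22243043/10274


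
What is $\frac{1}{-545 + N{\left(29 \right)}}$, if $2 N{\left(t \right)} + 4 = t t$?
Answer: $- \frac{2}{253} \approx -0.0079051$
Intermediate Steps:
$N{\left(t \right)} = -2 + \frac{t^{2}}{2}$ ($N{\left(t \right)} = -2 + \frac{t t}{2} = -2 + \frac{t^{2}}{2}$)
$\frac{1}{-545 + N{\left(29 \right)}} = \frac{1}{-545 - \left(2 - \frac{29^{2}}{2}\right)} = \frac{1}{-545 + \left(-2 + \frac{1}{2} \cdot 841\right)} = \frac{1}{-545 + \left(-2 + \frac{841}{2}\right)} = \frac{1}{-545 + \frac{837}{2}} = \frac{1}{- \frac{253}{2}} = - \frac{2}{253}$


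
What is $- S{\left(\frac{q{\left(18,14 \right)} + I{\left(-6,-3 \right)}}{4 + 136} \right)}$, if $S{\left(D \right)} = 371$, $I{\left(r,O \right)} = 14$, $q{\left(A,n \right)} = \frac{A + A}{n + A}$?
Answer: $-371$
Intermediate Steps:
$q{\left(A,n \right)} = \frac{2 A}{A + n}$
$- S{\left(\frac{q{\left(18,14 \right)} + I{\left(-6,-3 \right)}}{4 + 136} \right)} = \left(-1\right) 371 = -371$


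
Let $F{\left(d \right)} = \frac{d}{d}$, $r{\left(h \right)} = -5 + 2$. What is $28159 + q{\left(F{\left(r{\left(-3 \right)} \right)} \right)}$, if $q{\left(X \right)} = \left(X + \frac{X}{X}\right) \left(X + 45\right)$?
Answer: $28251$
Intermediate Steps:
$r{\left(h \right)} = -3$
$F{\left(d \right)} = 1$
$q{\left(X \right)} = \left(1 + X\right) \left(45 + X\right)$ ($q{\left(X \right)} = \left(X + 1\right) \left(45 + X\right) = \left(1 + X\right) \left(45 + X\right)$)
$28159 + q{\left(F{\left(r{\left(-3 \right)} \right)} \right)} = 28159 + \left(45 + 1^{2} + 46 \cdot 1\right) = 28159 + \left(45 + 1 + 46\right) = 28159 + 92 = 28251$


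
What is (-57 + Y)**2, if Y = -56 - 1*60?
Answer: 29929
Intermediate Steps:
Y = -116 (Y = -56 - 60 = -116)
(-57 + Y)**2 = (-57 - 116)**2 = (-173)**2 = 29929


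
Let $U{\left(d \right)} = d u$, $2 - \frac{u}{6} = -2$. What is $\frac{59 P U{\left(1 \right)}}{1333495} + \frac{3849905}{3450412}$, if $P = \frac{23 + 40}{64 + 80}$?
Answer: $\frac{5135966598209}{4601107149940} \approx 1.1162$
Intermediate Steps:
$u = 24$ ($u = 12 - -12 = 12 + 12 = 24$)
$U{\left(d \right)} = 24 d$ ($U{\left(d \right)} = d 24 = 24 d$)
$P = \frac{7}{16}$ ($P = \frac{63}{144} = 63 \cdot \frac{1}{144} = \frac{7}{16} \approx 0.4375$)
$\frac{59 P U{\left(1 \right)}}{1333495} + \frac{3849905}{3450412} = \frac{59 \cdot \frac{7}{16} \cdot 24 \cdot 1}{1333495} + \frac{3849905}{3450412} = \frac{413}{16} \cdot 24 \cdot \frac{1}{1333495} + 3849905 \cdot \frac{1}{3450412} = \frac{1239}{2} \cdot \frac{1}{1333495} + \frac{3849905}{3450412} = \frac{1239}{2666990} + \frac{3849905}{3450412} = \frac{5135966598209}{4601107149940}$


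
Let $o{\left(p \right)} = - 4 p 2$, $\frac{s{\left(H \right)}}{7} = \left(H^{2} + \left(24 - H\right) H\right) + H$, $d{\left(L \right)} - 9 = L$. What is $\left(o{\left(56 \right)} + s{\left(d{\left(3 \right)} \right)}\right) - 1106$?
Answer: $546$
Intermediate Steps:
$d{\left(L \right)} = 9 + L$
$s{\left(H \right)} = 7 H + 7 H^{2} + 7 H \left(24 - H\right)$ ($s{\left(H \right)} = 7 \left(\left(H^{2} + \left(24 - H\right) H\right) + H\right) = 7 \left(\left(H^{2} + H \left(24 - H\right)\right) + H\right) = 7 \left(H + H^{2} + H \left(24 - H\right)\right) = 7 H + 7 H^{2} + 7 H \left(24 - H\right)$)
$o{\left(p \right)} = - 8 p$
$\left(o{\left(56 \right)} + s{\left(d{\left(3 \right)} \right)}\right) - 1106 = \left(\left(-8\right) 56 + 175 \left(9 + 3\right)\right) - 1106 = \left(-448 + 175 \cdot 12\right) - 1106 = \left(-448 + 2100\right) - 1106 = 1652 - 1106 = 546$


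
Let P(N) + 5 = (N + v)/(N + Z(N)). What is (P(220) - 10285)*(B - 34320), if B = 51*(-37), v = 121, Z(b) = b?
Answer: 14901678783/40 ≈ 3.7254e+8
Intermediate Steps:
B = -1887
P(N) = -5 + (121 + N)/(2*N) (P(N) = -5 + (N + 121)/(N + N) = -5 + (121 + N)/((2*N)) = -5 + (121 + N)*(1/(2*N)) = -5 + (121 + N)/(2*N))
(P(220) - 10285)*(B - 34320) = ((½)*(121 - 9*220)/220 - 10285)*(-1887 - 34320) = ((½)*(1/220)*(121 - 1980) - 10285)*(-36207) = ((½)*(1/220)*(-1859) - 10285)*(-36207) = (-169/40 - 10285)*(-36207) = -411569/40*(-36207) = 14901678783/40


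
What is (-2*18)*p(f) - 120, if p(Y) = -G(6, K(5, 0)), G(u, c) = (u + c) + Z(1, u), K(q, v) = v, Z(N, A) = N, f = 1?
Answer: 132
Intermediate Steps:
G(u, c) = 1 + c + u (G(u, c) = (u + c) + 1 = (c + u) + 1 = 1 + c + u)
p(Y) = -7 (p(Y) = -(1 + 0 + 6) = -1*7 = -7)
(-2*18)*p(f) - 120 = -2*18*(-7) - 120 = -36*(-7) - 120 = 252 - 120 = 132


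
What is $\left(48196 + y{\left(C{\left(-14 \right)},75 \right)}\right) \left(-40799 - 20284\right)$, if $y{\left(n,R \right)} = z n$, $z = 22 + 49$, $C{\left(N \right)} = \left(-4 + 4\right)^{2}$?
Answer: $-2943956268$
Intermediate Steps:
$C{\left(N \right)} = 0$ ($C{\left(N \right)} = 0^{2} = 0$)
$z = 71$
$y{\left(n,R \right)} = 71 n$
$\left(48196 + y{\left(C{\left(-14 \right)},75 \right)}\right) \left(-40799 - 20284\right) = \left(48196 + 71 \cdot 0\right) \left(-40799 - 20284\right) = \left(48196 + 0\right) \left(-61083\right) = 48196 \left(-61083\right) = -2943956268$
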